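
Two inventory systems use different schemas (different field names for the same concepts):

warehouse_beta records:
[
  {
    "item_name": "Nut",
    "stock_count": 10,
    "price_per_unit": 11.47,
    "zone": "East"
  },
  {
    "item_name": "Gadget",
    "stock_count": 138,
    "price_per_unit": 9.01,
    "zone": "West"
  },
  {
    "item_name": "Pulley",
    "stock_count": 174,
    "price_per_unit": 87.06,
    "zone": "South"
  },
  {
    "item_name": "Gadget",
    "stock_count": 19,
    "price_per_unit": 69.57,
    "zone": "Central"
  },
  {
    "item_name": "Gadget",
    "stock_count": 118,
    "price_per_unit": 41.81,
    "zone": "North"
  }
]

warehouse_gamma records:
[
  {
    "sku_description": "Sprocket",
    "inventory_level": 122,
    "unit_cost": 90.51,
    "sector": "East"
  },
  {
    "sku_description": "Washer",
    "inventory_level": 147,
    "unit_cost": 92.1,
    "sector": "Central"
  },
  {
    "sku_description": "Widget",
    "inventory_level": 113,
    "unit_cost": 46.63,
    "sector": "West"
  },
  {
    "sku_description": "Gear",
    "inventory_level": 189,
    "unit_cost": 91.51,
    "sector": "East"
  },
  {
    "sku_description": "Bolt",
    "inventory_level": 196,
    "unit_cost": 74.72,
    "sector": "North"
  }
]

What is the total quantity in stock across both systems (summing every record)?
1226

To reconcile these schemas, identify the field holding the quantity in stock in each system:
1. In warehouse_beta it is "stock_count"
2. In warehouse_gamma it is "inventory_level"

From warehouse_beta: 10 + 138 + 174 + 19 + 118 = 459
From warehouse_gamma: 122 + 147 + 113 + 189 + 196 = 767

Total: 459 + 767 = 1226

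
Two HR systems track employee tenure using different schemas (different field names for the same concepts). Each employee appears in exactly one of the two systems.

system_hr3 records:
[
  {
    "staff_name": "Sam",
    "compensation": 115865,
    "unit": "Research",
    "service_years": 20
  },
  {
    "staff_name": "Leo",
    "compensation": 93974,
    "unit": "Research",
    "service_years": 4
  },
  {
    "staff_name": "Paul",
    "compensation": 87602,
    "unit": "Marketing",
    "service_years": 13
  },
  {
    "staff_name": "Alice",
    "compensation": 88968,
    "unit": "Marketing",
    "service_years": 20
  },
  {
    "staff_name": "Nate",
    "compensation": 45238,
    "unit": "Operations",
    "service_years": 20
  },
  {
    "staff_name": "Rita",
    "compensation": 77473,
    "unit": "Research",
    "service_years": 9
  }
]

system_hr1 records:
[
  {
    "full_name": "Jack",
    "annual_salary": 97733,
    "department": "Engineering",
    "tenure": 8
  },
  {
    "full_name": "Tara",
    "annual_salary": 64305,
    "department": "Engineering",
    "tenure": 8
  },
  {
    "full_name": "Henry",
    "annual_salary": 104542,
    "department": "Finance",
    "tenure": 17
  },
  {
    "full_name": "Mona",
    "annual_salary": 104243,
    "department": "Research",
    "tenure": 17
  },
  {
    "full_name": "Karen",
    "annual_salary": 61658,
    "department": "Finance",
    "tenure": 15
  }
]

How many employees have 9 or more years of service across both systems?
8

Reconcile schemas: "service_years" (system_hr3) = "tenure" (system_hr1) = years of service

From system_hr3: 5 employees with >= 9 years
From system_hr1: 3 employees with >= 9 years

Total: 5 + 3 = 8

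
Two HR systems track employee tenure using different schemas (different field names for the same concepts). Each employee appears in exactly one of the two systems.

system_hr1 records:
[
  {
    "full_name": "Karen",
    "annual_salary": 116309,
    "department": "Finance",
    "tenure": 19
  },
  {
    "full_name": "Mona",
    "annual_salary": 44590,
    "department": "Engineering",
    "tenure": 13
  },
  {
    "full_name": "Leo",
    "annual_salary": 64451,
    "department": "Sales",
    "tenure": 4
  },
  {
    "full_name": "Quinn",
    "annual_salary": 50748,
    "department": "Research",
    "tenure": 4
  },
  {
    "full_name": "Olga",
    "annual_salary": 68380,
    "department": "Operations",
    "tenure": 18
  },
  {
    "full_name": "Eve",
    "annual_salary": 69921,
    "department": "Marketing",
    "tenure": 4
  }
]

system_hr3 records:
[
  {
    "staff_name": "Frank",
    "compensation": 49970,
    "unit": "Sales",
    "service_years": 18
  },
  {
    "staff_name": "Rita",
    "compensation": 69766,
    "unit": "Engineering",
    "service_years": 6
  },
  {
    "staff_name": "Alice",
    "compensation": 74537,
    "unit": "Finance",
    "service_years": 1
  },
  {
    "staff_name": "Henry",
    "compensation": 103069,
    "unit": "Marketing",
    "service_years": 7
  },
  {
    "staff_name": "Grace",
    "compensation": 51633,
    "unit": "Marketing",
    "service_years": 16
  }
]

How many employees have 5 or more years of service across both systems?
7

Reconcile schemas: "tenure" (system_hr1) = "service_years" (system_hr3) = years of service

From system_hr1: 3 employees with >= 5 years
From system_hr3: 4 employees with >= 5 years

Total: 3 + 4 = 7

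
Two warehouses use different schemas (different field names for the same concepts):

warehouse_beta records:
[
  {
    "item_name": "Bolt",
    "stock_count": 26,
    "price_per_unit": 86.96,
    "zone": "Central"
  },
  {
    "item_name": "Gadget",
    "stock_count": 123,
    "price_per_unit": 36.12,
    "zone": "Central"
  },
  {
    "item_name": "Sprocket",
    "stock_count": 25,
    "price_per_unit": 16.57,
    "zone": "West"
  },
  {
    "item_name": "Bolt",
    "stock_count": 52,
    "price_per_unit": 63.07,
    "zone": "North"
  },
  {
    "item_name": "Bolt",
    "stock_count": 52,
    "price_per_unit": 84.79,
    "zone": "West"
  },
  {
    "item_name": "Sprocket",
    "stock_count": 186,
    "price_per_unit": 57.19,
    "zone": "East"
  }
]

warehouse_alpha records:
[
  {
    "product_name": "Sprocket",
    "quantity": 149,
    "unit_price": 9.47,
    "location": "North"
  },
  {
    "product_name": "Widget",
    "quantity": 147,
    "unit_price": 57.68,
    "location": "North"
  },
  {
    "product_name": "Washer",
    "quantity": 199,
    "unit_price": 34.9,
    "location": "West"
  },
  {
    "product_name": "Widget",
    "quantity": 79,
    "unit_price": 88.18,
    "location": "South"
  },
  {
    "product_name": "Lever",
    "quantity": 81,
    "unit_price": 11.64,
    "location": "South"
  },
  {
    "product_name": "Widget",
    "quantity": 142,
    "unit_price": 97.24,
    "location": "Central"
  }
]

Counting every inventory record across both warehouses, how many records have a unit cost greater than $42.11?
7

Schema mapping: "price_per_unit" (warehouse_beta) = "unit_price" (warehouse_alpha) = unit cost

Records > $42.11 in warehouse_beta: 4
Records > $42.11 in warehouse_alpha: 3

Total count: 4 + 3 = 7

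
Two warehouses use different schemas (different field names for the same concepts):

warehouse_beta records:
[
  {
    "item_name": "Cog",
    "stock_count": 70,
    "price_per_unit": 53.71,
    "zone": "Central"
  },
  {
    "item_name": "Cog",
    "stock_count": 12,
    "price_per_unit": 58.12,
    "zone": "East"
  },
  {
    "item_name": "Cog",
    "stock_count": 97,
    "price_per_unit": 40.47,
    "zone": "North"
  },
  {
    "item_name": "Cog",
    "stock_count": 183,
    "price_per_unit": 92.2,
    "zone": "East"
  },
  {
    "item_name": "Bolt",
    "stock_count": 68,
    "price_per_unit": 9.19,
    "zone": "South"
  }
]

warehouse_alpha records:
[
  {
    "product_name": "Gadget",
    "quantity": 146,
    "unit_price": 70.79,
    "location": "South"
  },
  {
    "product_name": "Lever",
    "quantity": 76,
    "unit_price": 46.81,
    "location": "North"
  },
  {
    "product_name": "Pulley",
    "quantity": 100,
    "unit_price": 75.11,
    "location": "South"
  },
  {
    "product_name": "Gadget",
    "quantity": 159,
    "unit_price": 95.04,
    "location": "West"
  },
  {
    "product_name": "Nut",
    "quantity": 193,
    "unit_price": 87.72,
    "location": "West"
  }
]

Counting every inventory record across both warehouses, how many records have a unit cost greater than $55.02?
6

Schema mapping: "price_per_unit" (warehouse_beta) = "unit_price" (warehouse_alpha) = unit cost

Records > $55.02 in warehouse_beta: 2
Records > $55.02 in warehouse_alpha: 4

Total count: 2 + 4 = 6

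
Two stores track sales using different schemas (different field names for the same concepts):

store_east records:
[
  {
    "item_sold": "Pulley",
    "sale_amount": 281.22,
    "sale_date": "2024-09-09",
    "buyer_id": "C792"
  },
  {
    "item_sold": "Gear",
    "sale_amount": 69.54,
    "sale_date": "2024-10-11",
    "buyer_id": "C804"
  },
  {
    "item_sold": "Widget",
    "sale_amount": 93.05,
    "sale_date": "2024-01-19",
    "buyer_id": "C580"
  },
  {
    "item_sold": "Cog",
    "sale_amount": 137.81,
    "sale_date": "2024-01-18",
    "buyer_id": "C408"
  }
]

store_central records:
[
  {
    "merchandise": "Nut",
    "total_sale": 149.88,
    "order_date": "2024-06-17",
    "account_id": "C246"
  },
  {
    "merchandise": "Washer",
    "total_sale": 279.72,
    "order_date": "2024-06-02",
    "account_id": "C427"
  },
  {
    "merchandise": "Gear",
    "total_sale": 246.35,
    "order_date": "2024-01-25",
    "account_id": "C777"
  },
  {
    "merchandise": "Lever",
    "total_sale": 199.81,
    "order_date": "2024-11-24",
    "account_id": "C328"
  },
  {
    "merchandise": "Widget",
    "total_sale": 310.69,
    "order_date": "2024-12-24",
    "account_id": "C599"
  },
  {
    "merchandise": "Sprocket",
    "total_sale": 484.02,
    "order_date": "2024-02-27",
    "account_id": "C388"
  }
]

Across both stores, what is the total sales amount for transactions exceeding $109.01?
2089.5

Schema mapping: "sale_amount" (store_east) = "total_sale" (store_central) = sale amount

Sum of sales > $109.01 in store_east: 419.03
Sum of sales > $109.01 in store_central: 1670.47

Total: 419.03 + 1670.47 = 2089.5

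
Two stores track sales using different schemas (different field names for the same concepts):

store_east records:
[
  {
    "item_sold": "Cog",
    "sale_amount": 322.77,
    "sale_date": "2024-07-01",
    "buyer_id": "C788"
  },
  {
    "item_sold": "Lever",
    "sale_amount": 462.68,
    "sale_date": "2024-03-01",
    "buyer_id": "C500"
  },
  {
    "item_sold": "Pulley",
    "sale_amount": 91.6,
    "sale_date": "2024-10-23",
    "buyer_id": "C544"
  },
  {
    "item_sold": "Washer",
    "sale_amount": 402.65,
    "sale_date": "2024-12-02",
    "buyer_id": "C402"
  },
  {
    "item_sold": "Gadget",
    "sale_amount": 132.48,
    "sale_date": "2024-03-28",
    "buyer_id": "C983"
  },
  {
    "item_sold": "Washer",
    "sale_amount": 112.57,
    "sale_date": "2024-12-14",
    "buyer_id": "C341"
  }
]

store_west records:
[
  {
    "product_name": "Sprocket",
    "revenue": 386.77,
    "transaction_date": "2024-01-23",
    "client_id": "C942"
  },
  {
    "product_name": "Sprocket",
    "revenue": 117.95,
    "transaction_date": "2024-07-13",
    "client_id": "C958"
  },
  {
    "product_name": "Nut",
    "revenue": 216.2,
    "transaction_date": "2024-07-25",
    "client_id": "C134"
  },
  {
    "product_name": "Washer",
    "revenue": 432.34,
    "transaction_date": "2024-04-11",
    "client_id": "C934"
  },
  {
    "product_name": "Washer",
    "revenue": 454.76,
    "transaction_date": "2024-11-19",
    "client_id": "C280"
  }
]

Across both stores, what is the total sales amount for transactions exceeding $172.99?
2678.17

Schema mapping: "sale_amount" (store_east) = "revenue" (store_west) = sale amount

Sum of sales > $172.99 in store_east: 1188.1
Sum of sales > $172.99 in store_west: 1490.07

Total: 1188.1 + 1490.07 = 2678.17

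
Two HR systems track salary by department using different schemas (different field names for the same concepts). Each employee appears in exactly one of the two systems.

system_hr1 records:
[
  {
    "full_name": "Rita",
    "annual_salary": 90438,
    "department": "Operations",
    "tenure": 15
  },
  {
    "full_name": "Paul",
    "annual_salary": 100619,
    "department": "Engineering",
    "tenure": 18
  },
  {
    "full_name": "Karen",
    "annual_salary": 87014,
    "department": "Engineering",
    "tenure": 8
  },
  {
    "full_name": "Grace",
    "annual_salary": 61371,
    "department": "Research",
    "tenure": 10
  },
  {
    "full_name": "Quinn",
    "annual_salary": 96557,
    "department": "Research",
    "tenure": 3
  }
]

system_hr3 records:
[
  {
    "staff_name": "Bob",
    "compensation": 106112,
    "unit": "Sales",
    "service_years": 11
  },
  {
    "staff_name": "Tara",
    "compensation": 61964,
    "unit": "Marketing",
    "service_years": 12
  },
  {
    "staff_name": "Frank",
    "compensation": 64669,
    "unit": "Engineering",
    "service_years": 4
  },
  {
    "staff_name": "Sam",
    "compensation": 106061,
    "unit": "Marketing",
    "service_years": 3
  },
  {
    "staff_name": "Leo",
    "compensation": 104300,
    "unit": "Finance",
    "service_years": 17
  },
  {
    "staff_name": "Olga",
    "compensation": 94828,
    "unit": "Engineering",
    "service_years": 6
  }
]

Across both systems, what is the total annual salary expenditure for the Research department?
157928

Schema mappings:
- "department" (system_hr1) = "unit" (system_hr3) = department
- "annual_salary" (system_hr1) = "compensation" (system_hr3) = salary

Research salaries from system_hr1: 157928
Research salaries from system_hr3: 0

Total: 157928 + 0 = 157928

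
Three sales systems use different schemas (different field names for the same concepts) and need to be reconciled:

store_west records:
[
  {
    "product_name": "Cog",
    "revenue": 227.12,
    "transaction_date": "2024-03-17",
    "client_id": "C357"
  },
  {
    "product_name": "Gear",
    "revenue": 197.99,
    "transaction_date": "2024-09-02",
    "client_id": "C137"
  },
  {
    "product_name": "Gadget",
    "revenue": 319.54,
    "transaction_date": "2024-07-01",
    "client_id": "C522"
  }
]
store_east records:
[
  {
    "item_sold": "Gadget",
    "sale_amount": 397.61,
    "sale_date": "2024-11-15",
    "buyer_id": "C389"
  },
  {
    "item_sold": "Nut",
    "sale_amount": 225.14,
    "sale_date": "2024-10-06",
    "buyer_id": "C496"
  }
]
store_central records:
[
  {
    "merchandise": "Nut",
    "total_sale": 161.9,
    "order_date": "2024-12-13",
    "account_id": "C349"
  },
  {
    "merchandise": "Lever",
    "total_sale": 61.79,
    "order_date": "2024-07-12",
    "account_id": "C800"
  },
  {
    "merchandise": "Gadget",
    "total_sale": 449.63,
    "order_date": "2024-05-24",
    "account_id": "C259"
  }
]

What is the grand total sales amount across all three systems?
2040.72

Schema reconciliation - all amount fields map to sale amount:

store_west (revenue): 744.65
store_east (sale_amount): 622.75
store_central (total_sale): 673.32

Grand total: 2040.72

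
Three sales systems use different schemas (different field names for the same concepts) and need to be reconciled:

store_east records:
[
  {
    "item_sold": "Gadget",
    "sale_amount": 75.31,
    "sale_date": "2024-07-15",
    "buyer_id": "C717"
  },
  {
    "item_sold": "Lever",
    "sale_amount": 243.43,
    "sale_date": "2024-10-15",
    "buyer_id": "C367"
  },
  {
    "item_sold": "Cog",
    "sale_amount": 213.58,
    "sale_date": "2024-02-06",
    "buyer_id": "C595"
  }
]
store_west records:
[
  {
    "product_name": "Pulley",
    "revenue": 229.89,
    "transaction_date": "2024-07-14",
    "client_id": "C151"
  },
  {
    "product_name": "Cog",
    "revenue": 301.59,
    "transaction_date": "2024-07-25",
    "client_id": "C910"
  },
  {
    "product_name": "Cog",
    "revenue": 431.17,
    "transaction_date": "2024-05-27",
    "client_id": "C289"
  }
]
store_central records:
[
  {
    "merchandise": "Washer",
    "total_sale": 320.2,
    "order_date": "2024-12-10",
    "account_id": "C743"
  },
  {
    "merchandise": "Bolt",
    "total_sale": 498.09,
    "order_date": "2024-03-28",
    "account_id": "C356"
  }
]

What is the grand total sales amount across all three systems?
2313.26

Schema reconciliation - all amount fields map to sale amount:

store_east (sale_amount): 532.32
store_west (revenue): 962.65
store_central (total_sale): 818.29

Grand total: 2313.26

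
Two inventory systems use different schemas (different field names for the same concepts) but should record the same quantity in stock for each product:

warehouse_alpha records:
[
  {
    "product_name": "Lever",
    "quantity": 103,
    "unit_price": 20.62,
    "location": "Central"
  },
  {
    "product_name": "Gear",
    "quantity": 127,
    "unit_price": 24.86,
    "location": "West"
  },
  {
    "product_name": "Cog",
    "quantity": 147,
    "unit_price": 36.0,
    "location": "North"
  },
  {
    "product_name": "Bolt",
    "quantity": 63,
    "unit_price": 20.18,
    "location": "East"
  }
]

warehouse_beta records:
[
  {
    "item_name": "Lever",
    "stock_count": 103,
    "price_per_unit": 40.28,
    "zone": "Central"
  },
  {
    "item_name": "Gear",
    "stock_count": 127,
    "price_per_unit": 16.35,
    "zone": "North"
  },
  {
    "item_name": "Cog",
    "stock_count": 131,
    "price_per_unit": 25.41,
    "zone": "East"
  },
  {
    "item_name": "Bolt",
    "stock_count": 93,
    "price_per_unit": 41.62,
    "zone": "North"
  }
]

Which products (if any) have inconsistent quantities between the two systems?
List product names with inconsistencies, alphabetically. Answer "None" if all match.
Bolt, Cog

Schema mappings:
- "product_name" (warehouse_alpha) = "item_name" (warehouse_beta) = product name
- "quantity" (warehouse_alpha) = "stock_count" (warehouse_beta) = quantity

Comparison:
  Lever: 103 vs 103 - MATCH
  Gear: 127 vs 127 - MATCH
  Cog: 147 vs 131 - MISMATCH
  Bolt: 63 vs 93 - MISMATCH

Products with inconsistencies: Bolt, Cog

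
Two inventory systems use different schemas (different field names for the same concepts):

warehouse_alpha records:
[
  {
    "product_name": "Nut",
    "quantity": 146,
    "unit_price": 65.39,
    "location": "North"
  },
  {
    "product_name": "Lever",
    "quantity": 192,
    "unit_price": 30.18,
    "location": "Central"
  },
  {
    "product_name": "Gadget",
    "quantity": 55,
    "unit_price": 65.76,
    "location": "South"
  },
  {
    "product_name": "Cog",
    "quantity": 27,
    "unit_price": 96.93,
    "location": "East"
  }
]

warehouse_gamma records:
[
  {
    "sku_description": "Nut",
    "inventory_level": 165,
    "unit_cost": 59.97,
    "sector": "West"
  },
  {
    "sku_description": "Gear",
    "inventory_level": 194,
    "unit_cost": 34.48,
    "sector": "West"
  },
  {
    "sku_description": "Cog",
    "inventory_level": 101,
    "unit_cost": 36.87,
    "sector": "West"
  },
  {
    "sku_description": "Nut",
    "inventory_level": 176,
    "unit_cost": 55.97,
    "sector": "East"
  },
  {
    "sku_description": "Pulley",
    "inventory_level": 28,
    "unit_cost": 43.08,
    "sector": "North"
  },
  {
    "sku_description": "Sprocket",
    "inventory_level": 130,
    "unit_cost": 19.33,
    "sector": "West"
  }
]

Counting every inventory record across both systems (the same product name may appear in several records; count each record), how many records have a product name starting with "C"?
2

Schema mapping: "product_name" (warehouse_alpha) = "sku_description" (warehouse_gamma) = product name

Records with product name starting with "C" in warehouse_alpha: 1
Records with product name starting with "C" in warehouse_gamma: 1

Total: 1 + 1 = 2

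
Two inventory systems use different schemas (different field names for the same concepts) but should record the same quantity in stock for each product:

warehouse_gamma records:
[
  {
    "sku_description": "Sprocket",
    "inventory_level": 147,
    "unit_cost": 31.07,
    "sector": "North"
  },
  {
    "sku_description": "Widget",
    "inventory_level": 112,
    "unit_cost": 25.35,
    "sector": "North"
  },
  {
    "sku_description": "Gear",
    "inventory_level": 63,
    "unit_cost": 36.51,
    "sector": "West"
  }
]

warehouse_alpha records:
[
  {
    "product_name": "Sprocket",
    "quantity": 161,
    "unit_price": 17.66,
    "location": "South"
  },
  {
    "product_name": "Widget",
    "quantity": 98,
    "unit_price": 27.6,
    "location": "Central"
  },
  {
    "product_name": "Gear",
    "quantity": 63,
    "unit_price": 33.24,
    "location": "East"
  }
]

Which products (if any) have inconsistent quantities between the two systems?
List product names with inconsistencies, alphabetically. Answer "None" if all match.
Sprocket, Widget

Schema mappings:
- "sku_description" (warehouse_gamma) = "product_name" (warehouse_alpha) = product name
- "inventory_level" (warehouse_gamma) = "quantity" (warehouse_alpha) = quantity

Comparison:
  Sprocket: 147 vs 161 - MISMATCH
  Widget: 112 vs 98 - MISMATCH
  Gear: 63 vs 63 - MATCH

Products with inconsistencies: Sprocket, Widget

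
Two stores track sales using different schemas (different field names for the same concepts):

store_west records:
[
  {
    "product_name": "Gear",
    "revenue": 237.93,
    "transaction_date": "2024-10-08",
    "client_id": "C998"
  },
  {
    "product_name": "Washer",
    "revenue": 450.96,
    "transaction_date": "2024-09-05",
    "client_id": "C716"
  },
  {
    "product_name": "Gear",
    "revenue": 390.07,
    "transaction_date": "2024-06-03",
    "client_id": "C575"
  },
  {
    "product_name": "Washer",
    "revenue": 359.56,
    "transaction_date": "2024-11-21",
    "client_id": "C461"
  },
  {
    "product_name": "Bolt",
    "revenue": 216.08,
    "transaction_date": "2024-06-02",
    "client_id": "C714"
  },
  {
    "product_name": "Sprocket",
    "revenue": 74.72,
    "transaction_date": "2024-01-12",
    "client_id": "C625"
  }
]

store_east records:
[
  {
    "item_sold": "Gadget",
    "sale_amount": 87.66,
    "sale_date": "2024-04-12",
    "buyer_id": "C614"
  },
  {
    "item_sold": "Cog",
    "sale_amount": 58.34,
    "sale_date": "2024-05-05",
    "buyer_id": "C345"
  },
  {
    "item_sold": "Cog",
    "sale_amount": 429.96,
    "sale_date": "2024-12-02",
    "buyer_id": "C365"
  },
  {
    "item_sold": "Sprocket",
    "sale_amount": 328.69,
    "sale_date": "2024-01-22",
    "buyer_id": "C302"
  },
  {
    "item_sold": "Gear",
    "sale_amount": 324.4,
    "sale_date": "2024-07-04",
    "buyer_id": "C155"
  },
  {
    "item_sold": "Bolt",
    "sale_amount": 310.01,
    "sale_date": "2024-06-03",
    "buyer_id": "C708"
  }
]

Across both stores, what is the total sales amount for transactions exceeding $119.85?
3047.66

Schema mapping: "revenue" (store_west) = "sale_amount" (store_east) = sale amount

Sum of sales > $119.85 in store_west: 1654.6
Sum of sales > $119.85 in store_east: 1393.06

Total: 1654.6 + 1393.06 = 3047.66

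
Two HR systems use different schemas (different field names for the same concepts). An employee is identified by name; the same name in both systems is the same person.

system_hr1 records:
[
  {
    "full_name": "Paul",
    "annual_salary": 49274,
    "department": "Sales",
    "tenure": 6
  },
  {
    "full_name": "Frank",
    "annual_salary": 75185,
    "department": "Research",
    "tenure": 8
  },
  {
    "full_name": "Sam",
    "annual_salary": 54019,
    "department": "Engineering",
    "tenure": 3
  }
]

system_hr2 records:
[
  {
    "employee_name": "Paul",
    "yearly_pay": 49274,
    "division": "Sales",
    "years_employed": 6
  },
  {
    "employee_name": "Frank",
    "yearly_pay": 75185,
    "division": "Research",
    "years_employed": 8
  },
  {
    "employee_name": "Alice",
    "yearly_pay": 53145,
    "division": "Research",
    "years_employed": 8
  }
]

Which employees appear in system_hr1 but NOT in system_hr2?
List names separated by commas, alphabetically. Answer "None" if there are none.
Sam

Schema mapping: "full_name" (system_hr1) = "employee_name" (system_hr2) = employee name

Names in system_hr1: ['Frank', 'Paul', 'Sam']
Names in system_hr2: ['Alice', 'Frank', 'Paul']

In system_hr1 but not system_hr2: ['Sam']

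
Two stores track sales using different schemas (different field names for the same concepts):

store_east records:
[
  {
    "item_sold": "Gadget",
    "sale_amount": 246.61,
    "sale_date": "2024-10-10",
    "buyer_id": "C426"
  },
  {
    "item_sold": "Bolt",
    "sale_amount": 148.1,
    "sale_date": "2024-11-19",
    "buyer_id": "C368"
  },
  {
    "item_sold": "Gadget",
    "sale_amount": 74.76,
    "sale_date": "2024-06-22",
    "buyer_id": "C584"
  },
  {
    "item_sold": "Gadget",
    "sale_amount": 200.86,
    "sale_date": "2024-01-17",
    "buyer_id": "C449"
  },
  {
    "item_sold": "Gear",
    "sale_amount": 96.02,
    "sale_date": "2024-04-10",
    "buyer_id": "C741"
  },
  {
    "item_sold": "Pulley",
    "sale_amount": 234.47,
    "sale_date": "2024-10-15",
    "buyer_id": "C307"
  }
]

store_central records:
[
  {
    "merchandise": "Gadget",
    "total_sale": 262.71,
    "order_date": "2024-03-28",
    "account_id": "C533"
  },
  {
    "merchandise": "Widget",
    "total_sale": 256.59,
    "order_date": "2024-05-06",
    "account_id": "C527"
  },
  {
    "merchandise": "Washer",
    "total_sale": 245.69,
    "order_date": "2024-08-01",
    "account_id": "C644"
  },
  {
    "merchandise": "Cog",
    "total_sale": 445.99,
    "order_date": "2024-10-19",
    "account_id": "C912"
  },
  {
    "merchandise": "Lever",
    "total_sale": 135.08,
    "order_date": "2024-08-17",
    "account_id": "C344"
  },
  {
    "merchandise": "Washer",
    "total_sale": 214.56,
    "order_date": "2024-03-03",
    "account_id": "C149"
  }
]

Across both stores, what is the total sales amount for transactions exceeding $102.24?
2390.66

Schema mapping: "sale_amount" (store_east) = "total_sale" (store_central) = sale amount

Sum of sales > $102.24 in store_east: 830.04
Sum of sales > $102.24 in store_central: 1560.62

Total: 830.04 + 1560.62 = 2390.66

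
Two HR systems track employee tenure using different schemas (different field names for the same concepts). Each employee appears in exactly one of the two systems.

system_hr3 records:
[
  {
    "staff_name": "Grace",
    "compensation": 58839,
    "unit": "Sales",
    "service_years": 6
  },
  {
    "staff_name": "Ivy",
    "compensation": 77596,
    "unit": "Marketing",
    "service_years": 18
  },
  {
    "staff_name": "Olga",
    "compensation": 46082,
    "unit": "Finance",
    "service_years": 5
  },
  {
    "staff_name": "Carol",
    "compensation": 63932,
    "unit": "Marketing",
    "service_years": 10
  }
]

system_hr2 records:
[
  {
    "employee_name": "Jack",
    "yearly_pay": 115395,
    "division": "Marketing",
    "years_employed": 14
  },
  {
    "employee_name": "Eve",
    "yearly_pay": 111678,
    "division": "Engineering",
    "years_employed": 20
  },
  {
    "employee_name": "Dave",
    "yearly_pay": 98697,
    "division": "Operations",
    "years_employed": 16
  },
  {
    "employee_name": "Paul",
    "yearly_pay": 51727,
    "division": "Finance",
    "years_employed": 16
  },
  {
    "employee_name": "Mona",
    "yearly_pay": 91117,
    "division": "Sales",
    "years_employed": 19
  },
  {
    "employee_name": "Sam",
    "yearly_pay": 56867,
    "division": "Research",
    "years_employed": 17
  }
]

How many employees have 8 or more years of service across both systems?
8

Reconcile schemas: "service_years" (system_hr3) = "years_employed" (system_hr2) = years of service

From system_hr3: 2 employees with >= 8 years
From system_hr2: 6 employees with >= 8 years

Total: 2 + 6 = 8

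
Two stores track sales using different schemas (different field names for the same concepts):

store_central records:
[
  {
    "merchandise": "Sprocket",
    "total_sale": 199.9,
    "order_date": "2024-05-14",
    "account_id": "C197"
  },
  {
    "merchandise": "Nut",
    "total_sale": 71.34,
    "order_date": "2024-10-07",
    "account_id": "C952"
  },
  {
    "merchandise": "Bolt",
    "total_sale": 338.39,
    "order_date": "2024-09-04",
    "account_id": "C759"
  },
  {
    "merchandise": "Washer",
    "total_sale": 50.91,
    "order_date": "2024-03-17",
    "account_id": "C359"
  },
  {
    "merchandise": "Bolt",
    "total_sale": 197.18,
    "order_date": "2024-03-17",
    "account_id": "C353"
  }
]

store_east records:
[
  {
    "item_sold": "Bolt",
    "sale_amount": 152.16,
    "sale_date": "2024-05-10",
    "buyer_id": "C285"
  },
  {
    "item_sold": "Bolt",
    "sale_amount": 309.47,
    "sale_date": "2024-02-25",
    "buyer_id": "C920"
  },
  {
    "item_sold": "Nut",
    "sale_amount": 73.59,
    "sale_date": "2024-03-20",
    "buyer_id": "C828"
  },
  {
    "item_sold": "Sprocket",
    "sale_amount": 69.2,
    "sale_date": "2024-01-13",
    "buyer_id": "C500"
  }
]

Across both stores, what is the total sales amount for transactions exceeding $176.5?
1044.94

Schema mapping: "total_sale" (store_central) = "sale_amount" (store_east) = sale amount

Sum of sales > $176.5 in store_central: 735.47
Sum of sales > $176.5 in store_east: 309.47

Total: 735.47 + 309.47 = 1044.94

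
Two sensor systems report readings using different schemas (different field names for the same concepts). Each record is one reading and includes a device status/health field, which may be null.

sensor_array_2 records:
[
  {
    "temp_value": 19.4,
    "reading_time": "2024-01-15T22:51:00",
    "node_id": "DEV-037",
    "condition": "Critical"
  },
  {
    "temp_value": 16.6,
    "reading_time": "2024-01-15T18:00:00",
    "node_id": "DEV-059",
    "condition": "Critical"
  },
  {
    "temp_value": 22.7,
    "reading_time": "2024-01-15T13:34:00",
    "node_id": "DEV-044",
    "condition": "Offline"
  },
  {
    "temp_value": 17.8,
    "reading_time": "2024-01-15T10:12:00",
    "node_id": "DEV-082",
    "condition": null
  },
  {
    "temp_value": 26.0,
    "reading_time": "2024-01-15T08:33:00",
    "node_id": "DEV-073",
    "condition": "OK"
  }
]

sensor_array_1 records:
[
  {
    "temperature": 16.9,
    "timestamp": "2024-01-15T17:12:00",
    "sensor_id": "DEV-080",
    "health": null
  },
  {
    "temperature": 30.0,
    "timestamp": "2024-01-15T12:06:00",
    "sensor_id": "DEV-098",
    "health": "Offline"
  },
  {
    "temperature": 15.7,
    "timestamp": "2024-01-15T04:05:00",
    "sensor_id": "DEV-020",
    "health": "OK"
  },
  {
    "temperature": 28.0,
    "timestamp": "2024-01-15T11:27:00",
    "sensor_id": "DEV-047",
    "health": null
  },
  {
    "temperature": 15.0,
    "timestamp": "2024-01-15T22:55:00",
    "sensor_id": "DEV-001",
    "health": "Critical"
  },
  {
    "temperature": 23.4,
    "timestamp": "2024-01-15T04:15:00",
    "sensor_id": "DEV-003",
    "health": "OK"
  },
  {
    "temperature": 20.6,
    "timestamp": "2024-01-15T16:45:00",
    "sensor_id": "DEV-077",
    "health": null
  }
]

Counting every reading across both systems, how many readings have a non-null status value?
8

Schema mapping: "condition" (sensor_array_2) = "health" (sensor_array_1) = status

Non-null in sensor_array_2: 4
Non-null in sensor_array_1: 4

Total non-null: 4 + 4 = 8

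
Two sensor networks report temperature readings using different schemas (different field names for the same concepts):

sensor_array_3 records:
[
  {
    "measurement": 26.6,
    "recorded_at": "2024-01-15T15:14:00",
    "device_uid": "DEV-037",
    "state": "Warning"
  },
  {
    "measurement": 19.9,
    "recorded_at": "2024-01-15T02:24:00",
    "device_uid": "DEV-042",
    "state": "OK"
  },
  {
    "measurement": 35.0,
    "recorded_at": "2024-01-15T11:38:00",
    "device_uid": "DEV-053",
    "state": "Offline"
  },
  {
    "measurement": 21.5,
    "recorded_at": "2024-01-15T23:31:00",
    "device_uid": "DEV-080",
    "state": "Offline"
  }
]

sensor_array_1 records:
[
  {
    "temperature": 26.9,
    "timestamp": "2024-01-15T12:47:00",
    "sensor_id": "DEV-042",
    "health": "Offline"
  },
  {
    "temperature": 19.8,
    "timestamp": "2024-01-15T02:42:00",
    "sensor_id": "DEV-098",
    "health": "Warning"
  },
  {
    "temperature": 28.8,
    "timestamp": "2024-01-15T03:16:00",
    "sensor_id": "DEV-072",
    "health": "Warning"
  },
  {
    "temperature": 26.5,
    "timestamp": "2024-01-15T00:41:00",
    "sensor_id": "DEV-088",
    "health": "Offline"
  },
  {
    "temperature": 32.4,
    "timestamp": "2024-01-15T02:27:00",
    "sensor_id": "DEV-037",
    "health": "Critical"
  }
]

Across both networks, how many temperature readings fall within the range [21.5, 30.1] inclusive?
5

Schema mapping: "measurement" (sensor_array_3) = "temperature" (sensor_array_1) = temperature

Readings in [21.5, 30.1] from sensor_array_3: 2
Readings in [21.5, 30.1] from sensor_array_1: 3

Total count: 2 + 3 = 5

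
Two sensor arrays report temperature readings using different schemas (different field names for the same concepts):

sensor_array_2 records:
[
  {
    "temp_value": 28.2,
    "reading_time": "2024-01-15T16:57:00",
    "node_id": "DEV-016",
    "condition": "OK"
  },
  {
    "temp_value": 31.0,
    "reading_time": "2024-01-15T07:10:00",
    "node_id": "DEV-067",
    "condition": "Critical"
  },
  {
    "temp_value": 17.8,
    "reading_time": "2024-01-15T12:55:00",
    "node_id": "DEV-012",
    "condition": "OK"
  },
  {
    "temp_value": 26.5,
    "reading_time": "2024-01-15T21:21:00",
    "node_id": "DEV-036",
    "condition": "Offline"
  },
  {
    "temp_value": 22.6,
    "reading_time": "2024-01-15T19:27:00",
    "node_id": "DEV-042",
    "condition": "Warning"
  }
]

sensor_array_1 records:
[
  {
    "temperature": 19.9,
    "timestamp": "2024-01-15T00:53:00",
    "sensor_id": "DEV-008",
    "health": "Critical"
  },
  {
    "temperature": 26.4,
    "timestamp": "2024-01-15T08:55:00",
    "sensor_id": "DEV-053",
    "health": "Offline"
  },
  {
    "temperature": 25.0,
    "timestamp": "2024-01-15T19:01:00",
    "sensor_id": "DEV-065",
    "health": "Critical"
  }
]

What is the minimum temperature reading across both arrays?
17.8

Schema mapping: "temp_value" (sensor_array_2) = "temperature" (sensor_array_1) = temperature reading

Minimum in sensor_array_2: 17.8
Minimum in sensor_array_1: 19.9

Overall minimum: min(17.8, 19.9) = 17.8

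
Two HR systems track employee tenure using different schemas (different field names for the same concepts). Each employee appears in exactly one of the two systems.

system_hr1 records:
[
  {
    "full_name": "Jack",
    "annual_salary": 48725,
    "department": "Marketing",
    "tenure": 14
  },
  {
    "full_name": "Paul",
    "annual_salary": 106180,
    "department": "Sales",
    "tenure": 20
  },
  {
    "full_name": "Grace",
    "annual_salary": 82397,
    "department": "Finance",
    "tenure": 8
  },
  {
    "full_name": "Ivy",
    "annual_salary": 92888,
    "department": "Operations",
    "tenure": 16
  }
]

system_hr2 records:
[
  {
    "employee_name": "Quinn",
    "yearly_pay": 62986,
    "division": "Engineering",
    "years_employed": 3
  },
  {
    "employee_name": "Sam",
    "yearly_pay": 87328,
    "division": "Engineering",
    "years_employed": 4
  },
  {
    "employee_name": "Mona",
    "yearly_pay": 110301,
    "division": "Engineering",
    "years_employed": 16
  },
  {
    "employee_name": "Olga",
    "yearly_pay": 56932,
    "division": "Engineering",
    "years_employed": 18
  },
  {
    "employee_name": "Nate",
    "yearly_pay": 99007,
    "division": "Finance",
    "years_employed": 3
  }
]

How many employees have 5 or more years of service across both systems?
6

Reconcile schemas: "tenure" (system_hr1) = "years_employed" (system_hr2) = years of service

From system_hr1: 4 employees with >= 5 years
From system_hr2: 2 employees with >= 5 years

Total: 4 + 2 = 6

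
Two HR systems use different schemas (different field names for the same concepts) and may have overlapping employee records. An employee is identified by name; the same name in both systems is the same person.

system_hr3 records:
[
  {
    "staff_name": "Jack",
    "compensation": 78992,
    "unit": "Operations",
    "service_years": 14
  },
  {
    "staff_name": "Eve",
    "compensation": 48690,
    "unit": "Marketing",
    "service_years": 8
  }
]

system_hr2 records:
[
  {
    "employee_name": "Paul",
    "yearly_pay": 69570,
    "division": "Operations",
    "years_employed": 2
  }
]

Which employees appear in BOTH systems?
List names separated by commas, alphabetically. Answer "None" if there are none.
None

Schema mapping: "staff_name" (system_hr3) = "employee_name" (system_hr2) = employee name

Names in system_hr3: ['Eve', 'Jack']
Names in system_hr2: ['Paul']

Intersection: None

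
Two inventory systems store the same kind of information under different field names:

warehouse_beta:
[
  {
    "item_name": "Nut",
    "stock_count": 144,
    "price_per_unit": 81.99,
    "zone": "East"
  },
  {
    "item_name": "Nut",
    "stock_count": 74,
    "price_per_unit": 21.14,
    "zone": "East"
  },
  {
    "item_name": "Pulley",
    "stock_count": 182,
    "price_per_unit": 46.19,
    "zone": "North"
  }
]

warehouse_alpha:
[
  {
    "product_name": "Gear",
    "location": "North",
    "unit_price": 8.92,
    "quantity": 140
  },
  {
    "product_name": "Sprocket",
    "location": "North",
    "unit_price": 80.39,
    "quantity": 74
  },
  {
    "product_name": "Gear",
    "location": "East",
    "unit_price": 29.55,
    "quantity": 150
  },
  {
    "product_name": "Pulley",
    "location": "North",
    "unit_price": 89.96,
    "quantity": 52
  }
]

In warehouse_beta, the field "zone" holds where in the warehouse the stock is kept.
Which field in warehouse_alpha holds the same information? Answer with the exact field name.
location

In warehouse_beta, "zone" holds where in the warehouse the stock is kept.
The fields in warehouse_alpha are: "product_name", "location", "unit_price", "quantity".
"location" is the match: the name refers to the same concept and its values are area labels (e.g. 'East', 'North').
The other fields ("product_name", "unit_price", "quantity") hold different kinds of data.

So "zone" in warehouse_beta corresponds to "location" in warehouse_alpha.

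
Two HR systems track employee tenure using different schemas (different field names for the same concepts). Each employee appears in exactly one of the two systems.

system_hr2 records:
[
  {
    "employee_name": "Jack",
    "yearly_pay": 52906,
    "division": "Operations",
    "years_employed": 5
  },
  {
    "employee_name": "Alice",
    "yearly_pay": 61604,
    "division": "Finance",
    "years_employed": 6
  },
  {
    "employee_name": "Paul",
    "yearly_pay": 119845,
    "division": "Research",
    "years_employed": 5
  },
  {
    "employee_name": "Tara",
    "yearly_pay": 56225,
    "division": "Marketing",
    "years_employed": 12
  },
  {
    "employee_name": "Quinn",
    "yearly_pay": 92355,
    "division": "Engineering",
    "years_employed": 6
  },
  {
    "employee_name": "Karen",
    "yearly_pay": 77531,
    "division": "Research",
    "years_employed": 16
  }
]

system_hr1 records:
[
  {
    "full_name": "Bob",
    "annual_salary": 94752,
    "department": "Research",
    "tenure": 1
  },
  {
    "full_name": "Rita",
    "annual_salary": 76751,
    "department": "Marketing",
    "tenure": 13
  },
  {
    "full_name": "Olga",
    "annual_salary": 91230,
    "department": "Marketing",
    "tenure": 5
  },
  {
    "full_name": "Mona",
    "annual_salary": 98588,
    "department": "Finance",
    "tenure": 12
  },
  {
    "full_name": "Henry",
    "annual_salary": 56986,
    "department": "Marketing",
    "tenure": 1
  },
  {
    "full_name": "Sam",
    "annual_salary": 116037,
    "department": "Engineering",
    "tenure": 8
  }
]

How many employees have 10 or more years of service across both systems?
4

Reconcile schemas: "years_employed" (system_hr2) = "tenure" (system_hr1) = years of service

From system_hr2: 2 employees with >= 10 years
From system_hr1: 2 employees with >= 10 years

Total: 2 + 2 = 4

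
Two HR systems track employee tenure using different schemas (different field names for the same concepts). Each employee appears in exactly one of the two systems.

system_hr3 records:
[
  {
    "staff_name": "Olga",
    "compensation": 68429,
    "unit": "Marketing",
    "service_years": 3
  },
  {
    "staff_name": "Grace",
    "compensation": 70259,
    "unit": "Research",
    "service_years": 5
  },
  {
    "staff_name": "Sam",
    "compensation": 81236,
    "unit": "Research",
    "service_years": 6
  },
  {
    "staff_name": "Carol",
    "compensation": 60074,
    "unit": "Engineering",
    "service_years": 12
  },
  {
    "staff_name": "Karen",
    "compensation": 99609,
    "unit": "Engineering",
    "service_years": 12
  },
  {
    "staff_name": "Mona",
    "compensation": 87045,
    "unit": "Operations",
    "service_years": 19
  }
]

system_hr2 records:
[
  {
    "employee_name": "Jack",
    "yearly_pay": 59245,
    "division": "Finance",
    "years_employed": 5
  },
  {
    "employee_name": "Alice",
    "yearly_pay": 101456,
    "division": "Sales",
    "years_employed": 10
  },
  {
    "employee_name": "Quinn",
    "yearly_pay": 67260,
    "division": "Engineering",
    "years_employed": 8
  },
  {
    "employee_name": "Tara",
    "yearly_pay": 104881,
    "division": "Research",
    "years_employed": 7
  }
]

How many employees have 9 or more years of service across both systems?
4

Reconcile schemas: "service_years" (system_hr3) = "years_employed" (system_hr2) = years of service

From system_hr3: 3 employees with >= 9 years
From system_hr2: 1 employees with >= 9 years

Total: 3 + 1 = 4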